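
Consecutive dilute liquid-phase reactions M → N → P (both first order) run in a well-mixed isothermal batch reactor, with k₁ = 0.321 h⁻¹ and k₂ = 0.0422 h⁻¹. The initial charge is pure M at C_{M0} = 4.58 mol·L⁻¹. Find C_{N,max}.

3.37 mol·L⁻¹

For a first-order series the maximum intermediate yield is C_{N,max}/C_{M0} = (k₁/k₂)^[k₂/(k₂−k₁)].
= (0.321/0.0422)^(0.0422/(0.0422−0.321)) = (7.607)^(-0.1514) = 0.7356.
C_{N,max} = 0.7356×4.58 = 3.37 mol·L⁻¹.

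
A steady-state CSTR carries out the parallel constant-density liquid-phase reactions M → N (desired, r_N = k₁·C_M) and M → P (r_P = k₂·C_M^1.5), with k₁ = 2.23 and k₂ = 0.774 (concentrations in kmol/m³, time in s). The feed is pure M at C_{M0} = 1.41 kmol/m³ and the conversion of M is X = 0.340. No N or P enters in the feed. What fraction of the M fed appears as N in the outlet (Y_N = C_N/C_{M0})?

Exit C_M = C_{M0}(1−X) = 1.41×0.660 = 0.9306 kmol/m³.
Rates in a CSTR are evaluated at the outlet concentration: r_N = 2.23×0.9306 = 2.075, r_P = 0.774×0.9306^1.5 = 0.6948.
Fraction of consumed M going to N: r_N/(r_N+r_P) = 0.7492.
C_N = 0.7492·C_{M0}·X = 0.7492×1.41×0.340 = 0.359 kmol/m³; Y_N = C_N/C_{M0} = 0.255.

0.255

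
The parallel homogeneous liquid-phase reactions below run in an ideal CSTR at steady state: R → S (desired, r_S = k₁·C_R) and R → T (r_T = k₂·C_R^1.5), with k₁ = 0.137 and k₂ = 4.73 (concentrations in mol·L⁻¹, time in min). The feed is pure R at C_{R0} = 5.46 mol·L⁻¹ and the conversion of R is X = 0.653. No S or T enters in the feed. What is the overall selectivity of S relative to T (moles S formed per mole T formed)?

Exit C_R = C_{R0}(1−X) = 5.46×0.347 = 1.895 mol·L⁻¹.
Rates in a CSTR are evaluated at the outlet concentration: r_S = 0.137×1.895 = 0.2596, r_T = 4.73×1.895^1.5 = 12.34.
Overall selectivity = C_S/C_T = r_Sτ/(r_Tτ) = r_S/r_T = 0.0210.

0.0210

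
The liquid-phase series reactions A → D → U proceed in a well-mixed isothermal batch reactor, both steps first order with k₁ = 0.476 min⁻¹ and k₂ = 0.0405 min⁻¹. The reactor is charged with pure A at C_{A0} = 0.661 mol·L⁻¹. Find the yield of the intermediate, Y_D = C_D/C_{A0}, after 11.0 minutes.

0.694

For first-order series with pure A initially, C_D(t) = k₁C_{A0}/(k₂−k₁)·(e^(−k₁t) − e^(−k₂t)).
e^(−k₁t) = e^(−0.476×11.0) = e^(−5.236) = 0.005322; e^(−k₂t) = e^(−0.4455) = 0.6405.
C_D = 0.476×0.661/(0.0405−0.476) × (0.005322−0.6405) = (-0.7225)×(-0.6352) = 0.4589 mol·L⁻¹.
Y_D = C_D/C_{A0} = 0.4589/0.661 = 0.694.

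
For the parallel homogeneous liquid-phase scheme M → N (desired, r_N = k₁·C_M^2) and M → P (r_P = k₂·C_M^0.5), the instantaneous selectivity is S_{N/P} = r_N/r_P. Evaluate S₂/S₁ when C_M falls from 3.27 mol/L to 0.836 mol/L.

0.129

S_{N/P} = (k₁/k₂)·C_M^1.5, so S₂/S₁ = (C_{M,2}/C_{M,1})^1.5.
= (0.836/3.27)^1.5 = (0.2557)^1.5 = 0.129.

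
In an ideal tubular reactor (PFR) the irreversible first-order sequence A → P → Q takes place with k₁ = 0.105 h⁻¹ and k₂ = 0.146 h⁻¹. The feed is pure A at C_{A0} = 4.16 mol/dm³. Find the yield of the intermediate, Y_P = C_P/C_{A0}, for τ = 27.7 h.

Solving the coupled first-order balances gives C_P(τ) = [k₁/(k₂−k₁)]·C_{A0}·(e^(−k₁τ) − e^(−k₂τ)).
e^(−k₁τ) = e^(−0.105×27.7) = e^(−2.908) = 0.05456; e^(−k₂τ) = e^(−4.044) = 0.01752.
C_P = 0.105×4.16/(0.146−0.105) × (0.05456−0.01752) = 10.65×0.03703 = 0.3945 mol/dm³.
Y_P = C_P/C_{A0} = 0.3945/4.16 = 0.0948.

0.0948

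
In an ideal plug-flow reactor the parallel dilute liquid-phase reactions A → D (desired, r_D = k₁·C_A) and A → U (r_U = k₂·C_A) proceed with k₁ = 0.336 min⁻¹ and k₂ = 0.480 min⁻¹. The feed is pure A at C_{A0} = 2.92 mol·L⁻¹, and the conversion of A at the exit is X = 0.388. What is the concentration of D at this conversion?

C_A = C_{A0}(1−X) = 1.787 mol·L⁻¹.
Both paths are first order in A, so the instantaneous fraction to D is constant: dC_D/d(−C_A) = k₁/(k₁+k₂) = 0.4118.
C_D = 0.4118·(C_{A0}−C_A) = 0.4118×1.133 = 0.467 mol·L⁻¹.

0.467 mol·L⁻¹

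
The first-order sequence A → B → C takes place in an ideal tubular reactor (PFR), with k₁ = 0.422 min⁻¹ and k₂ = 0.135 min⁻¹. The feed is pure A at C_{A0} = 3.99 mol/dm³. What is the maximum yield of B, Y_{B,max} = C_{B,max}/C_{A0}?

At the optimum, C_{B,max}/C_{A0} = (k₁/k₂)^[k₂/(k₂−k₁)].
= (0.422/0.135)^(0.135/(0.135−0.422)) = (3.126)^(-0.4704) = 0.5850.

0.585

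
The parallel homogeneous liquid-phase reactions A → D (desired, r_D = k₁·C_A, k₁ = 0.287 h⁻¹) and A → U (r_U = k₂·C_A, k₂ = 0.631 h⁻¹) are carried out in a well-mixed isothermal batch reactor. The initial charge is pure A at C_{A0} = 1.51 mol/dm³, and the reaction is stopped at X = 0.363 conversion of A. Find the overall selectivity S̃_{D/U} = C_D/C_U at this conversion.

C_A = C_{A0}(1−X) = 0.9619 mol/dm³.
Both paths are first order in A, so the instantaneous fraction to D is constant: dC_D/d(−C_A) = k₁/(k₁+k₂) = 0.3126.
C_D = 0.3126·(C_{A0}−C_A) = 0.3126×0.5481 = 0.171 mol/dm³.
C_U = (C_{A0}−C_A)−C_D = 0.3768 mol/dm³; S̃_{D/U} = 0.1714/0.3768 = 0.455.

0.455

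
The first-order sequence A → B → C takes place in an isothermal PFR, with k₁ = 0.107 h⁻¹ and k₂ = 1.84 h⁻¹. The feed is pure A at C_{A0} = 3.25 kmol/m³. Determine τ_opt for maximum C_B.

1.64 h

The intermediate peaks when r₁ = r₂, i.e. k₁e^(−k₁τ) = k₂e^(−k₂τ), giving τ_opt = ln(k₂/k₁)/(k₂−k₁).
= ln(1.84/0.107)/(1.84−0.107) = ln(17.20)/1.733 = 2.845/1.733 = 1.64 h.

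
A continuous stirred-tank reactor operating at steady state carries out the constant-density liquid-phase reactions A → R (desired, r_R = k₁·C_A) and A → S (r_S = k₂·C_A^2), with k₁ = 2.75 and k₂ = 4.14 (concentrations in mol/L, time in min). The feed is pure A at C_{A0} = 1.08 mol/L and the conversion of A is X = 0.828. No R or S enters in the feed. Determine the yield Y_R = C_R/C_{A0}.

Exit C_A = C_{A0}(1−X) = 1.08×0.172 = 0.1858 mol/L.
Rates in a CSTR are evaluated at the outlet concentration: r_R = 2.75×0.1858 = 0.5108, r_S = 4.14×0.1858^2 = 0.1429.
Fraction of consumed A going to R: r_R/(r_R+r_S) = 0.7815.
C_R = 0.7815·C_{A0}·X = 0.7815×1.08×0.828 = 0.699 mol/L; Y_R = C_R/C_{A0} = 0.647.

0.647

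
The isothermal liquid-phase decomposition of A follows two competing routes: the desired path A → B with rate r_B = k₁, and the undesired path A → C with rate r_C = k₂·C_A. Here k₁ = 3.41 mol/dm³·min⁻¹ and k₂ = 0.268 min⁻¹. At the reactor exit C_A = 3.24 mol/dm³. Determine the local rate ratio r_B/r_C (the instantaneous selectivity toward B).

S_{B/C} = r_B/r_C = (k₁)/(k₂·C_A) = (k₁/k₂)·C_A⁻¹.
= (3.41) / (0.268×3.240) = 3.410/0.8683 = 3.93.
The undesired path is higher order in A, so low C_A (CSTR or dilute feed) favours B.

3.93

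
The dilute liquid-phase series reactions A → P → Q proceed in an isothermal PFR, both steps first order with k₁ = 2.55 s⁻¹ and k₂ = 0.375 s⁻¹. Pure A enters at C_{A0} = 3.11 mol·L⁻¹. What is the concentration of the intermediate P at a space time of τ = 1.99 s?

1.71 mol·L⁻¹

The intermediate concentration in a first-order A→B→C sequence is C_P = k₁C_{A0}(e^(−k₁τ) − e^(−k₂τ))/(k₂−k₁).
e^(−k₁τ) = e^(−2.55×1.99) = e^(−5.074) = 0.006254; e^(−k₂τ) = e^(−0.7462) = 0.4741.
C_P = 2.55×3.11/(0.375−2.55) × (0.006254−0.4741) = (-3.646)×(-0.4679) = 1.706 mol·L⁻¹.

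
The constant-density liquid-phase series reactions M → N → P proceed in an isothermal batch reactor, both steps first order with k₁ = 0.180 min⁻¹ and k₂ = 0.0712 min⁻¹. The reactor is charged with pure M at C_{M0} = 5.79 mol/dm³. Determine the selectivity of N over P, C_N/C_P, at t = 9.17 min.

Solving the coupled first-order balances gives C_N(t) = [k₁/(k₂−k₁)]·C_{M0}·(e^(−k₁t) − e^(−k₂t)).
e^(−k₁t) = e^(−0.180×9.17) = e^(−1.651) = 0.1919; e^(−k₂t) = e^(−0.6529) = 0.5205.
C_N = 0.180×5.79/(0.0712−0.180) × (0.1919−0.5205) = (-9.579)×(-0.3286) = 3.148 mol/dm³.
C_M = C_{M0}e^(−k₁t) = 1.111 mol/dm³, so C_P = C_{M0}−C_M−C_N = 1.531 mol/dm³; C_N/C_P = 2.06.

2.06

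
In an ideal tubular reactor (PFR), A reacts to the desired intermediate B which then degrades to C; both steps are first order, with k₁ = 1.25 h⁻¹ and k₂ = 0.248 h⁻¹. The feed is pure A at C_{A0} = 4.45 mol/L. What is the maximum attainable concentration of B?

2.98 mol/L

At the optimum, C_{B,max}/C_{A0} = (k₁/k₂)^[k₂/(k₂−k₁)].
= (1.25/0.248)^(0.248/(0.248−1.25)) = (5.040)^(-0.2475) = 0.6701.
C_{B,max} = 0.6701×4.45 = 2.98 mol/L.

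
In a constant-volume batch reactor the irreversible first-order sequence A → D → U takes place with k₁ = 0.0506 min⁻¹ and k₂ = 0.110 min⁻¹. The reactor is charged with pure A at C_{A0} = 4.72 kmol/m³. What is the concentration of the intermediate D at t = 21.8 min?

Solving the coupled first-order balances gives C_D(t) = [k₁/(k₂−k₁)]·C_{A0}·(e^(−k₁t) − e^(−k₂t)).
e^(−k₁t) = e^(−0.0506×21.8) = e^(−1.103) = 0.3318; e^(−k₂t) = e^(−2.398) = 0.09090.
C_D = 0.0506×4.72/(0.110−0.0506) × (0.3318−0.09090) = 4.021×0.2409 = 0.9688 kmol/m³.

0.969 kmol/m³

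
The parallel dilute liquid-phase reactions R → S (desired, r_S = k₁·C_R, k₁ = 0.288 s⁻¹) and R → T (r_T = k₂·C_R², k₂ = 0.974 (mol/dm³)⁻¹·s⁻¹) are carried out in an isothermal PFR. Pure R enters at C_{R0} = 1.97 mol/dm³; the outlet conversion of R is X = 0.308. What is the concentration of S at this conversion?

0.0922 mol/dm³

C_R = C_{R0}(1−X) = 1.363 mol/dm³.
Along a PFR/batch, dC_S/dC_R = −r_S/(r_S+r_T) = −k₁/(k₁+k₂·C_R).
Integrating from C_{R0} to C_R: C_S = (0.288/0.974)·ln[(0.288+0.974·1.97)/(0.288+0.974·1.36)] = 0.2957·ln(2.207/1.616) = 0.09217 mol/dm³.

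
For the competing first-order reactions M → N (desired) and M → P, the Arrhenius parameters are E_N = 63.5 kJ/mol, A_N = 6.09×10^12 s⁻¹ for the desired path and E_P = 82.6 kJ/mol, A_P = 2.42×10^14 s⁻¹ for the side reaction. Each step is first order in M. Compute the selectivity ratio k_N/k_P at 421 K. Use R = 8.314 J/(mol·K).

k_N/k_P = (A_N/A_P)·exp[−(E_N−E_P)/(RT)] = (A_N/A_P)·exp[(E_P−E_N)/(RT)].
(E_P−E_N)/(RT) = (82.6−63.5)×10³/(8.314×421) = 19100/3500 = 5.457.
k_N/k_P = (6.09×10^12/2.42×10^14)·exp(5.457) = 0.02517 × 234.4 = 5.90.

5.90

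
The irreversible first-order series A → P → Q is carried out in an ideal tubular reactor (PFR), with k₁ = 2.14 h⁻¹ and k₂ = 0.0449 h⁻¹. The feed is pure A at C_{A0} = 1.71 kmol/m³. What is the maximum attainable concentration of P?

Evaluating C_P at τ_opt = ln(k₂/k₁)/(k₂−k₁) gives C_{P,max}/C_{A0} = (k₁/k₂)^[k₂/(k₂−k₁)].
= (2.14/0.0449)^(0.0449/(0.0449−2.14)) = (47.66)^(-0.02143) = 0.9205.
C_{P,max} = 0.9205×1.71 = 1.57 kmol/m³.

1.57 kmol/m³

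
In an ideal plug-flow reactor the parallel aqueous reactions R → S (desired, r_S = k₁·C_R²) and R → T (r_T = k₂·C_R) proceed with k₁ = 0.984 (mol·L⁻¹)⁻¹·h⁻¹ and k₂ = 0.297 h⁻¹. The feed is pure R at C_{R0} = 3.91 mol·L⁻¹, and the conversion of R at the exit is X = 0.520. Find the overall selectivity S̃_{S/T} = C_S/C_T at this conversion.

9.22

C_R = C_{R0}(1−X) = 1.877 mol·L⁻¹.
Along a PFR/batch, dC_T/dC_R = −r_T/(r_S+r_T) = −k₂/(k₂+k₁·C_R).
Integrating from C_{R0} to C_R: C_T = (0.297/0.984)·ln[(0.297+0.984·3.91)/(0.297+0.984·1.88)] = 0.3018·ln(4.144/2.144) = 0.1990 mol·L⁻¹.
Then C_S = (C_{R0}−C_R) − C_T = 2.033 − 0.1990 = 1.834 mol·L⁻¹.
S̃_{S/T} = C_S/C_T = 1.834/0.1990 = 9.22.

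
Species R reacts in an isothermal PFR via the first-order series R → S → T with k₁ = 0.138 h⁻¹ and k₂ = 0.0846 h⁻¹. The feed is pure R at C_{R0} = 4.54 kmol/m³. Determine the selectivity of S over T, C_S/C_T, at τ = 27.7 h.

The intermediate concentration in a first-order A→B→C sequence is C_S = k₁C_{R0}(e^(−k₁τ) − e^(−k₂τ))/(k₂−k₁).
e^(−k₁τ) = e^(−0.138×27.7) = e^(−3.823) = 0.02187; e^(−k₂τ) = e^(−2.343) = 0.09600.
C_S = 0.138×4.54/(0.0846−0.138) × (0.02187−0.09600) = (-11.73)×(-0.07413) = 0.8697 kmol/m³.
C_R = C_{R0}e^(−k₁τ) = 0.09929 kmol/m³, so C_T = C_{R0}−C_R−C_S = 3.571 kmol/m³; C_S/C_T = 0.244.

0.244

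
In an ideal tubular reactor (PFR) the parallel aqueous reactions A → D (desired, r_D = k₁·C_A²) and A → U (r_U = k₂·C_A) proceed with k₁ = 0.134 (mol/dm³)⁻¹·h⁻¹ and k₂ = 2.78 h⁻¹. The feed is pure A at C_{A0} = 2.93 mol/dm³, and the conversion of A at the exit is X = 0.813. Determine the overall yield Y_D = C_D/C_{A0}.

0.0622

C_A = C_{A0}(1−X) = 0.5479 mol/dm³.
Along a PFR/batch, dC_U/dC_A = −r_U/(r_D+r_U) = −k₂/(k₂+k₁·C_A).
Integrating from C_{A0} to C_A: C_U = (2.78/0.134)·ln[(2.78+0.134·2.93)/(2.78+0.134·0.548)] = 20.75·ln(3.173/2.853) = 2.200 mol/dm³.
Then C_D = (C_{A0}−C_A) − C_U = 2.382 − 2.200 = 0.1822 mol/dm³.
Y_D = C_D/C_{A0} = 0.1822/2.93 = 0.0622.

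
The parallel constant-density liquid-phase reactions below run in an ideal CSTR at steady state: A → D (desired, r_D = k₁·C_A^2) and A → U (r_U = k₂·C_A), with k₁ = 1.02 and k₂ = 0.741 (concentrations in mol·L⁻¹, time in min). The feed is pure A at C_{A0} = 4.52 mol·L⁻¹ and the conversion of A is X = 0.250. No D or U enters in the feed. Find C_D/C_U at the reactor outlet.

Exit C_A = C_{A0}(1−X) = 4.52×0.750 = 3.390 mol·L⁻¹.
Rates in a CSTR are evaluated at the outlet concentration: r_D = 1.02×3.390^2 = 11.72, r_U = 0.741×3.390 = 2.512.
Overall selectivity = C_D/C_U = r_Dτ/(r_Uτ) = r_D/r_U = 4.67.

4.67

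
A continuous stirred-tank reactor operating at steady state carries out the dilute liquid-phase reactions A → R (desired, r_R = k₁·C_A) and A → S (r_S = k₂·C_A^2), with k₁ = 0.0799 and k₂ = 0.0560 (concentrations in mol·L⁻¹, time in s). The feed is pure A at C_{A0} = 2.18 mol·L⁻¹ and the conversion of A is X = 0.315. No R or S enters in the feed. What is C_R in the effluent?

0.336 mol·L⁻¹

Exit C_A = C_{A0}(1−X) = 2.18×0.685 = 1.493 mol·L⁻¹.
In a CSTR the entire volume is at exit conditions, so r_R = 0.0799×1.493 = 0.1193 and r_S = 0.0560×1.493^2 = 0.1249.
Fraction of consumed A going to R: r_R/(r_R+r_S) = 0.4886.
C_R = 0.4886·C_{A0}·X = 0.4886×2.18×0.315 = 0.336 mol·L⁻¹.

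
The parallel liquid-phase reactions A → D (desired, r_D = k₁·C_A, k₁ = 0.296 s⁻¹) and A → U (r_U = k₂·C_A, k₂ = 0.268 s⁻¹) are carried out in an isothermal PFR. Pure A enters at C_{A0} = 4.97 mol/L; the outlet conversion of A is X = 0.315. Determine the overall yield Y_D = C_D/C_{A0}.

0.165

C_A = C_{A0}(1−X) = 3.404 mol/L.
Both paths are first order in A, so the instantaneous fraction to D is constant: dC_D/d(−C_A) = k₁/(k₁+k₂) = 0.5248.
C_D = 0.5248·(C_{A0}−C_A) = 0.5248×1.566 = 0.822 mol/L.
Y_D = C_D/C_{A0} = 0.8216/4.97 = 0.165.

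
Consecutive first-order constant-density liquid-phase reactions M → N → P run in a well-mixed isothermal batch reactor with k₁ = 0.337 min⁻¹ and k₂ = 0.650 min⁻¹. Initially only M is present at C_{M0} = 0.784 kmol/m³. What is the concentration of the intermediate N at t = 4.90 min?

0.127 kmol/m³

The intermediate concentration in a first-order A→B→C sequence is C_N = k₁C_{M0}(e^(−k₁t) − e^(−k₂t))/(k₂−k₁).
e^(−k₁t) = e^(−0.337×4.90) = e^(−1.651) = 0.1918; e^(−k₂t) = e^(−3.185) = 0.04138.
C_N = 0.337×0.784/(0.650−0.337) × (0.1918−0.04138) = 0.8441×0.1504 = 0.1270 kmol/m³.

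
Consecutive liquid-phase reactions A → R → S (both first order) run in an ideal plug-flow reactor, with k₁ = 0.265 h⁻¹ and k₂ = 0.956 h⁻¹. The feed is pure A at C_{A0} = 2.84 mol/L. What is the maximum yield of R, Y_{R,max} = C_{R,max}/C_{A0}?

0.169

Evaluating C_R at τ_opt = ln(k₂/k₁)/(k₂−k₁) gives C_{R,max}/C_{A0} = (k₁/k₂)^[k₂/(k₂−k₁)].
= (0.265/0.956)^(0.956/(0.956−0.265)) = (0.2772)^(1.384) = 0.1695.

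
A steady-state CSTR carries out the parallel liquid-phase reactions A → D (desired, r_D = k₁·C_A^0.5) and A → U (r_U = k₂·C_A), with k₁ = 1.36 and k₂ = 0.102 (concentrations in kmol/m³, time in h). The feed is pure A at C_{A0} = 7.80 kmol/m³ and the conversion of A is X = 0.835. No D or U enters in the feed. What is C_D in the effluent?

6.00 kmol/m³

Exit C_A = C_{A0}(1−X) = 7.80×0.165 = 1.287 kmol/m³.
In a CSTR the entire volume is at exit conditions, so r_D = 1.36×1.287^0.5 = 1.543 and r_U = 0.102×1.287 = 0.1313.
Fraction of consumed A going to D: r_D/(r_D+r_U) = 0.9216.
C_D = 0.9216·C_{A0}·X = 0.9216×7.80×0.835 = 6.00 kmol/m³.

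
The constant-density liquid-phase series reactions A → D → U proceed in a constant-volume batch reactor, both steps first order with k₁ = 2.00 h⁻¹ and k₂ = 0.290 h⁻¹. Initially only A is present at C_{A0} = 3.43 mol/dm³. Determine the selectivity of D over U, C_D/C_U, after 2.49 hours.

Solving the coupled first-order balances gives C_D(t) = [k₁/(k₂−k₁)]·C_{A0}·(e^(−k₁t) − e^(−k₂t)).
e^(−k₁t) = e^(−2.00×2.49) = e^(−4.980) = 0.006874; e^(−k₂t) = e^(−0.7221) = 0.4857.
C_D = 2.00×3.43/(0.290−2.00) × (0.006874−0.4857) = (-4.012)×(-0.4789) = 1.921 mol/dm³.
C_A = C_{A0}e^(−k₁t) = 0.02358 mol/dm³, so C_U = C_{A0}−C_A−C_D = 1.485 mol/dm³; C_D/C_U = 1.29.

1.29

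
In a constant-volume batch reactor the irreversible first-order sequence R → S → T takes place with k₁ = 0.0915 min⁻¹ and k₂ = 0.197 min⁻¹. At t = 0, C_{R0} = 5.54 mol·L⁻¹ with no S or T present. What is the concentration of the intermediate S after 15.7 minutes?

For first-order series with pure R initially, C_S(t) = k₁C_{R0}/(k₂−k₁)·(e^(−k₁t) − e^(−k₂t)).
e^(−k₁t) = e^(−0.0915×15.7) = e^(−1.437) = 0.2377; e^(−k₂t) = e^(−3.093) = 0.04537.
C_S = 0.0915×5.54/(0.197−0.0915) × (0.2377−0.04537) = 4.805×0.1924 = 0.9243 mol·L⁻¹.

0.924 mol·L⁻¹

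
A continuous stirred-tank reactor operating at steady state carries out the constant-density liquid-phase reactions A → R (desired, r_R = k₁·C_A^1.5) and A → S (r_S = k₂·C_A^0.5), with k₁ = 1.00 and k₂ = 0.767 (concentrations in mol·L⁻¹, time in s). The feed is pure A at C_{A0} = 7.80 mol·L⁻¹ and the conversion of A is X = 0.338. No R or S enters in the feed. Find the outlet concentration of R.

2.30 mol·L⁻¹

Exit C_A = C_{A0}(1−X) = 7.80×0.662 = 5.164 mol·L⁻¹.
A CSTR operates uniformly at the exit composition, giving r_R = 11.73 and r_S = 1.743 (each k·C_A^n at C_A = 5.164).
Fraction of consumed A going to R: r_R/(r_R+r_S) = 0.8707.
C_R = 0.8707·C_{A0}·X = 0.8707×7.80×0.338 = 2.30 mol·L⁻¹.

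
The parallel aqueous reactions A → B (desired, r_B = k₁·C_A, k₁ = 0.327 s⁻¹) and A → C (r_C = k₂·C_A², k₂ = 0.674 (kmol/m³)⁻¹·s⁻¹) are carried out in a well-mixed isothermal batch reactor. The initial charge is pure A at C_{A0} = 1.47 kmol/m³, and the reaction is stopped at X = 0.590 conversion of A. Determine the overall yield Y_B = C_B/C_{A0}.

C_A = C_{A0}(1−X) = 0.6027 kmol/m³.
Along a PFR/batch, dC_B/dC_A = −r_B/(r_B+r_C) = −k₁/(k₁+k₂·C_A).
Integrating from C_{A0} to C_A: C_B = (0.327/0.674)·ln[(0.327+0.674·1.47)/(0.327+0.674·0.603)] = 0.4852·ln(1.318/0.7332) = 0.2844 kmol/m³.
Y_B = C_B/C_{A0} = 0.2844/1.47 = 0.193.

0.193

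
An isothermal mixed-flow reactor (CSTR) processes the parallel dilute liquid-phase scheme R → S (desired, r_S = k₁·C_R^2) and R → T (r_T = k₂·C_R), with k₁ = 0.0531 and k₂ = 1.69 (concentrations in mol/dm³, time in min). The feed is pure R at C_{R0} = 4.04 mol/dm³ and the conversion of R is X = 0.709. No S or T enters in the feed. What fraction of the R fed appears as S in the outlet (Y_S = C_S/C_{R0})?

Exit C_R = C_{R0}(1−X) = 4.04×0.291 = 1.176 mol/dm³.
In a CSTR the entire volume is at exit conditions, so r_S = 0.0531×1.176^2 = 0.07339 and r_T = 1.69×1.176 = 1.987.
Fraction of consumed R going to S: r_S/(r_S+r_T) = 0.03562.
C_S = 0.03562·C_{R0}·X = 0.03562×4.04×0.709 = 0.102 mol/dm³; Y_S = C_S/C_{R0} = 0.0253.

0.0253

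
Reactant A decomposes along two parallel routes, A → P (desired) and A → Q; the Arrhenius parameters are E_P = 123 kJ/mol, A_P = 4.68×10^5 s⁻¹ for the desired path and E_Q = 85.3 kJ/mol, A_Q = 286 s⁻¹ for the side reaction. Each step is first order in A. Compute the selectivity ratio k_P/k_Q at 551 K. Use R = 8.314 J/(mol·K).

0.436

With equal orders, S_{P/Q} = k_P/k_Q = (A_P/A_Q)·exp[(E_Q−E_P)/(RT)].
(E_Q−E_P)/(RT) = (85.3−123)×10³/(8.314×551) = -37700/4581 = -8.230.
k_P/k_Q = (4.68×10^5/286)·exp(-8.230) = 1636 × 2.666×10^-4 = 0.436.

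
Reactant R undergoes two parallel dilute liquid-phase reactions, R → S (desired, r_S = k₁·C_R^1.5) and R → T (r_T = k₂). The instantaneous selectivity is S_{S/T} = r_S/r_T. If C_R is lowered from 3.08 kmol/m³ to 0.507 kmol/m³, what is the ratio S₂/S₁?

S_{S/T} = (k₁/k₂)·C_R^1.5, so S₂/S₁ = (C_{R,2}/C_{R,1})^1.5.
= (0.507/3.08)^1.5 = (0.1646)^1.5 = 0.0668.
Selectivity toward S falls as C_R falls — high-concentration operation is favoured.

0.0668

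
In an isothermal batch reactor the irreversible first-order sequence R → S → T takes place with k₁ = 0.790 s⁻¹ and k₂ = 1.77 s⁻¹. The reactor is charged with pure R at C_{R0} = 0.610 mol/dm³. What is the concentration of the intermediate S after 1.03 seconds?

For first-order series with pure R initially, C_S(t) = k₁C_{R0}/(k₂−k₁)·(e^(−k₁t) − e^(−k₂t)).
e^(−k₁t) = e^(−0.790×1.03) = e^(−0.8137) = 0.4432; e^(−k₂t) = e^(−1.823) = 0.1615.
C_S = 0.790×0.610/(1.77−0.790) × (0.4432−0.1615) = 0.4917×0.2817 = 0.1385 mol/dm³.

0.139 mol/dm³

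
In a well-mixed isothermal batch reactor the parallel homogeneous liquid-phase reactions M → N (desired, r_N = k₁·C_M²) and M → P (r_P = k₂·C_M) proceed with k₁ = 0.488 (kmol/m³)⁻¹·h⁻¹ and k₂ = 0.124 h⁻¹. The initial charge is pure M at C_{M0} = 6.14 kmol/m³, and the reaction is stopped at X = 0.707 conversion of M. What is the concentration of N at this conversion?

C_M = C_{M0}(1−X) = 1.799 kmol/m³.
Along a PFR/batch, dC_P/dC_M = −r_P/(r_N+r_P) = −k₂/(k₂+k₁·C_M).
Integrating from C_{M0} to C_M: C_P = (0.124/0.488)·ln[(0.124+0.488·6.14)/(0.124+0.488·1.80)] = 0.2541·ln(3.120/1.002) = 0.2887 kmol/m³.
Then C_N = (C_{M0}−C_M) − C_P = 4.341 − 0.2887 = 4.052 kmol/m³.

4.05 kmol/m³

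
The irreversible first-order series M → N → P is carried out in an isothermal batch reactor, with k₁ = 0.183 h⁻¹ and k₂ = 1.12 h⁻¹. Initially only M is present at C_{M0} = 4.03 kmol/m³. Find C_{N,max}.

Evaluating C_N at t_opt = ln(k₂/k₁)/(k₂−k₁) gives C_{N,max}/C_{M0} = (k₁/k₂)^[k₂/(k₂−k₁)].
= (0.183/1.12)^(1.12/(1.12−0.183)) = (0.1634)^(1.195) = 0.1147.
C_{N,max} = 0.1147×4.03 = 0.462 kmol/m³.

0.462 kmol/m³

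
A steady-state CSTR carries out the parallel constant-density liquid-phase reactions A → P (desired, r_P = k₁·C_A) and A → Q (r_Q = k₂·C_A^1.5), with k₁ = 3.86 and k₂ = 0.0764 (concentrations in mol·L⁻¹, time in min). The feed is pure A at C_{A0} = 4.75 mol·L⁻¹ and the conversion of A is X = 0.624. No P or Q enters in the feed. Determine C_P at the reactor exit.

2.89 mol·L⁻¹

Exit C_A = C_{A0}(1−X) = 4.75×0.376 = 1.786 mol·L⁻¹.
In a CSTR the entire volume is at exit conditions, so r_P = 3.86×1.786 = 6.894 and r_Q = 0.0764×1.786^1.5 = 0.1824.
Fraction of consumed A going to P: r_P/(r_P+r_Q) = 0.9742.
C_P = 0.9742·C_{A0}·X = 0.9742×4.75×0.624 = 2.89 mol·L⁻¹.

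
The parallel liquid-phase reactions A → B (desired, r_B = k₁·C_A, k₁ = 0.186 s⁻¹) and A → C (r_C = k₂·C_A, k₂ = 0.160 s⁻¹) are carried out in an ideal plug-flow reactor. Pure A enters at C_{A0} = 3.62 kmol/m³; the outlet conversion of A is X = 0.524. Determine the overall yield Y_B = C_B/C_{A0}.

0.282

C_A = C_{A0}(1−X) = 1.723 kmol/m³.
Both paths are first order in A, so the instantaneous fraction to B is constant: dC_B/d(−C_A) = k₁/(k₁+k₂) = 0.5376.
C_B = 0.5376·(C_{A0}−C_A) = 0.5376×1.897 = 1.02 kmol/m³.
Y_B = C_B/C_{A0} = 1.020/3.62 = 0.282.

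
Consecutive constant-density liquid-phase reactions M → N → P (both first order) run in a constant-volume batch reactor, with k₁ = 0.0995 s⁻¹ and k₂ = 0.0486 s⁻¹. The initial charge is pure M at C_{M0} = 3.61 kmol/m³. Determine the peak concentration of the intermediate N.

For a first-order series the maximum intermediate yield is C_{N,max}/C_{M0} = (k₁/k₂)^[k₂/(k₂−k₁)].
= (0.0995/0.0486)^(0.0486/(0.0486−0.0995)) = (2.047)^(-0.9548) = 0.5045.
C_{N,max} = 0.5045×3.61 = 1.82 kmol/m³.

1.82 kmol/m³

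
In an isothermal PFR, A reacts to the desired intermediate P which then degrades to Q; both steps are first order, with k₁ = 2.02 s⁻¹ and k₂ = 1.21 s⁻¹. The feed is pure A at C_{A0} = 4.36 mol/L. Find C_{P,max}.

At the optimum, C_{P,max}/C_{A0} = (k₁/k₂)^[k₂/(k₂−k₁)].
= (2.02/1.21)^(1.21/(1.21−2.02)) = (1.669)^(-1.494) = 0.4651.
C_{P,max} = 0.4651×4.36 = 2.03 mol/L.

2.03 mol/L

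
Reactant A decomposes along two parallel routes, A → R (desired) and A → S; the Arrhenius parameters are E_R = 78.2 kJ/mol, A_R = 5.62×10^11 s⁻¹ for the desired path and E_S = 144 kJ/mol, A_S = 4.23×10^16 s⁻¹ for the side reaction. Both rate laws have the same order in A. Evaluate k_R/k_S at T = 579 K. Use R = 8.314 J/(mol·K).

11.5

Since both paths have the same order in A, the concentration cancels and S_{R/S} = k_R/k_S = (A_R/A_S)·exp[(E_S−E_R)/(RT)].
(E_S−E_R)/(RT) = (144−78.2)×10³/(8.314×579) = 65800/4814 = 13.67.
k_R/k_S = (5.62×10^11/4.23×10^16)·exp(13.67) = 1.329×10^-5 × 8.637×10^5 = 11.5.
Since E_R < E_S, lowering the temperature improves selectivity toward R.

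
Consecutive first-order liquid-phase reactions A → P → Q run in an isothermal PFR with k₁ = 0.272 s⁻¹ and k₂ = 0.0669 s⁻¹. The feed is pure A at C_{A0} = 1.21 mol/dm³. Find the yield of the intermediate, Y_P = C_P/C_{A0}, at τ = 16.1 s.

0.435

The intermediate concentration in a first-order A→B→C sequence is C_P = k₁C_{A0}(e^(−k₁τ) − e^(−k₂τ))/(k₂−k₁).
e^(−k₁τ) = e^(−0.272×16.1) = e^(−4.379) = 0.01254; e^(−k₂τ) = e^(−1.077) = 0.3406.
C_P = 0.272×1.21/(0.0669−0.272) × (0.01254−0.3406) = (-1.605)×(-0.3280) = 0.5264 mol/dm³.
Y_P = C_P/C_{A0} = 0.5264/1.21 = 0.435.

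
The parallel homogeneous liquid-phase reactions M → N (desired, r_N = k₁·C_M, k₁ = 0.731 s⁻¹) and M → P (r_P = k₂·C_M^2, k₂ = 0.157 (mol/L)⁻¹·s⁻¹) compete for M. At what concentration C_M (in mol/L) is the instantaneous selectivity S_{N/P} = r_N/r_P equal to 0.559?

8.33 mol/L

S_{N/P} = (k₁/k₂)·C_M⁻¹ ⇒ C_M = (S·k₂/k₁)^(-1).
= (0.559×0.157/0.731)^(-1) = (0.1201)^(-1) = 8.33 mol/L.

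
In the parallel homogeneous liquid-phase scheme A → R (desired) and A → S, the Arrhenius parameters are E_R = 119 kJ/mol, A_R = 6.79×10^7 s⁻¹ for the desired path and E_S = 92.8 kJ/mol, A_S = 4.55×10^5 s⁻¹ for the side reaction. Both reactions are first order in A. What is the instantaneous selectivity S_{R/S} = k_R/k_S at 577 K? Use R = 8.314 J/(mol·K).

0.634

Since both paths have the same order in A, the concentration cancels and S_{R/S} = k_R/k_S = (A_R/A_S)·exp[(E_S−E_R)/(RT)].
(E_S−E_R)/(RT) = (92.8−119)×10³/(8.314×577) = -26200/4797 = -5.462.
k_R/k_S = (6.79×10^7/4.55×10^5)·exp(-5.462) = 149.2 × 0.004247 = 0.634.
Since E_R > E_S, raising the temperature improves selectivity toward R.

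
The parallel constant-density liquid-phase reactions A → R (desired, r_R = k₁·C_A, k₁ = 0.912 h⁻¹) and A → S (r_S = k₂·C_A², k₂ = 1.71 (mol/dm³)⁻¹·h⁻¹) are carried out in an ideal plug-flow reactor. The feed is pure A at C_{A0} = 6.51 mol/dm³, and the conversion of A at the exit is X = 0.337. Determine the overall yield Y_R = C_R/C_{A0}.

C_A = C_{A0}(1−X) = 4.316 mol/dm³.
Along a PFR/batch, dC_R/dC_A = −r_R/(r_R+r_S) = −k₁/(k₁+k₂·C_A).
Integrating from C_{A0} to C_A: C_R = (0.912/1.71)·ln[(0.912+1.71·6.51)/(0.912+1.71·4.32)] = 0.5333·ln(12.04/8.293) = 0.1990 mol/dm³.
Y_R = C_R/C_{A0} = 0.1990/6.51 = 0.0306.

0.0306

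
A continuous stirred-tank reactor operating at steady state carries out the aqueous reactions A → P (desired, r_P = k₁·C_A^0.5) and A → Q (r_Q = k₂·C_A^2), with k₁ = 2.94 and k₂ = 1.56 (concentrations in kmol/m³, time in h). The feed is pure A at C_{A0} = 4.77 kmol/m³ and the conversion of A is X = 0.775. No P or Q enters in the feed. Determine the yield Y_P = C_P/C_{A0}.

0.487

Exit C_A = C_{A0}(1−X) = 4.77×0.225 = 1.073 kmol/m³.
In a CSTR the entire volume is at exit conditions, so r_P = 2.94×1.073^0.5 = 3.046 and r_Q = 1.56×1.073^2 = 1.797.
Fraction of consumed A going to P: r_P/(r_P+r_Q) = 0.6289.
C_P = 0.6289·C_{A0}·X = 0.6289×4.77×0.775 = 2.33 kmol/m³; Y_P = C_P/C_{A0} = 0.487.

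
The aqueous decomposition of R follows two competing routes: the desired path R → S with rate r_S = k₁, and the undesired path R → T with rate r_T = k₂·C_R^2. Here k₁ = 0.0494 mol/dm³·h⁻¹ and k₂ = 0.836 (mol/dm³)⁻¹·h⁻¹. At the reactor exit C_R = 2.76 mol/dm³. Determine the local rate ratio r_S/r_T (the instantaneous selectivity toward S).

S_{S/T} = r_S/r_T = (k₁)/(k₂·C_R^2) = (k₁/k₂)·C_R^-2.
= (0.0494) / (0.836×2.760^2) = 0.04940/6.368 = 0.00776.
The undesired path is higher order in R, so low C_R (CSTR or dilute feed) favours S.

0.00776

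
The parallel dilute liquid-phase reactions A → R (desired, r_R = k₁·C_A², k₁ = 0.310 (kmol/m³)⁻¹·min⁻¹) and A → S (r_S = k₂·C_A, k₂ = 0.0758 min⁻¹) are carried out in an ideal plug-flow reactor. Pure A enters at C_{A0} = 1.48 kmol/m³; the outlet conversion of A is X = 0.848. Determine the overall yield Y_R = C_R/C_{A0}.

C_A = C_{A0}(1−X) = 0.2250 kmol/m³.
Along a PFR/batch, dC_S/dC_A = −r_S/(r_R+r_S) = −k₂/(k₂+k₁·C_A).
Integrating from C_{A0} to C_A: C_S = (0.0758/0.310)·ln[(0.0758+0.310·1.48)/(0.0758+0.310·0.225)] = 0.2445·ln(0.5346/0.1455) = 0.3181 kmol/m³.
Then C_R = (C_{A0}−C_A) − C_S = 1.255 − 0.3181 = 0.9369 kmol/m³.
Y_R = C_R/C_{A0} = 0.9369/1.48 = 0.633.

0.633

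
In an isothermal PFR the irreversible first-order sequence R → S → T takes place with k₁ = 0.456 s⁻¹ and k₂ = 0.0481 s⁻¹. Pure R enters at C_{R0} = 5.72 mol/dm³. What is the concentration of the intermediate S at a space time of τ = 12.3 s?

The intermediate concentration in a first-order A→B→C sequence is C_S = k₁C_{R0}(e^(−k₁τ) − e^(−k₂τ))/(k₂−k₁).
e^(−k₁τ) = e^(−0.456×12.3) = e^(−5.609) = 0.003665; e^(−k₂τ) = e^(−0.5916) = 0.5534.
C_S = 0.456×5.72/(0.0481−0.456) × (0.003665−0.5534) = (-6.395)×(-0.5498) = 3.515 mol/dm³.

3.52 mol/dm³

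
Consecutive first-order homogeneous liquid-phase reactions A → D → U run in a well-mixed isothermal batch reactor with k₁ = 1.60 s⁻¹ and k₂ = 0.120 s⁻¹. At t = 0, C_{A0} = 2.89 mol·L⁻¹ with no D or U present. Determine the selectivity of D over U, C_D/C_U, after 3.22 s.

The intermediate concentration in a first-order A→B→C sequence is C_D = k₁C_{A0}(e^(−k₁t) − e^(−k₂t))/(k₂−k₁).
e^(−k₁t) = e^(−1.60×3.22) = e^(−5.152) = 0.005788; e^(−k₂t) = e^(−0.3864) = 0.6795.
C_D = 1.60×2.89/(0.120−1.60) × (0.005788−0.6795) = (-3.124)×(-0.6737) = 2.105 mol·L⁻¹.
C_A = C_{A0}e^(−k₁t) = 0.01673 mol·L⁻¹, so C_U = C_{A0}−C_A−C_D = 0.7684 mol·L⁻¹; C_D/C_U = 2.74.

2.74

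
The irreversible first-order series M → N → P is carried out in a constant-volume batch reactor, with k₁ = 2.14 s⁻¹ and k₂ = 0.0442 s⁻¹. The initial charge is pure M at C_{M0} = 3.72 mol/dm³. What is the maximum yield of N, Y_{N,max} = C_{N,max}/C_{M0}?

For a first-order series the maximum intermediate yield is C_{N,max}/C_{M0} = (k₁/k₂)^[k₂/(k₂−k₁)].
= (2.14/0.0442)^(0.0442/(0.0442−2.14)) = (48.42)^(-0.02109) = 0.9214.

0.921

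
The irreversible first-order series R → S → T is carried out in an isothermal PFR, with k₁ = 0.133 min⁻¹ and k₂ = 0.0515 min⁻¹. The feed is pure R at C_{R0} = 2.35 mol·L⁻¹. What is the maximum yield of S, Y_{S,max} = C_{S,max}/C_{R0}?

Evaluating C_S at τ_opt = ln(k₂/k₁)/(k₂−k₁) gives C_{S,max}/C_{R0} = (k₁/k₂)^[k₂/(k₂−k₁)].
= (0.133/0.0515)^(0.0515/(0.0515−0.133)) = (2.583)^(-0.6319) = 0.5491.

0.549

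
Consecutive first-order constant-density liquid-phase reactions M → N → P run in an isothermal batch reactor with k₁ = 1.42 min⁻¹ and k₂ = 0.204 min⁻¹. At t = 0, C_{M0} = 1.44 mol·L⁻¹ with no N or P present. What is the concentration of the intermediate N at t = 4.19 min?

Solving the coupled first-order balances gives C_N(t) = [k₁/(k₂−k₁)]·C_{M0}·(e^(−k₁t) − e^(−k₂t)).
e^(−k₁t) = e^(−1.42×4.19) = e^(−5.950) = 0.002606; e^(−k₂t) = e^(−0.8548) = 0.4254.
C_N = 1.42×1.44/(0.204−1.42) × (0.002606−0.4254) = (-1.682)×(-0.4228) = 0.7109 mol·L⁻¹.

0.711 mol·L⁻¹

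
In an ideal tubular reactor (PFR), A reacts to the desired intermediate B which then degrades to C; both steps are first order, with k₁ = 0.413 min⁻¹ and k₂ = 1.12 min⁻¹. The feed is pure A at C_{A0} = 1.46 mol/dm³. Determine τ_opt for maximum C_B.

1.41 min

For first-order series the maximum of C_B occurs at τ_opt = ln(k₂/k₁)/(k₂−k₁).
= ln(1.12/0.413)/(1.12−0.413) = ln(2.712)/0.7070 = 0.9976/0.7070 = 1.41 min.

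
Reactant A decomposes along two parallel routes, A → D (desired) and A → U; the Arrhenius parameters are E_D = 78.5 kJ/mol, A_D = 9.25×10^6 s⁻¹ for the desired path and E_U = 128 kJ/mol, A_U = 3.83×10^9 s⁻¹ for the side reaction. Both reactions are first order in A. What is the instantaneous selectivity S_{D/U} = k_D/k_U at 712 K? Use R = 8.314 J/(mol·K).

10.3

With equal orders, S_{D/U} = k_D/k_U = (A_D/A_U)·exp[(E_U−E_D)/(RT)].
(E_U−E_D)/(RT) = (128−78.5)×10³/(8.314×712) = 49500/5920 = 8.362.
k_D/k_U = (9.25×10^6/3.83×10^9)·exp(8.362) = 0.002415 × 4282 = 10.3.
Since E_D < E_U, lowering the temperature improves selectivity toward D.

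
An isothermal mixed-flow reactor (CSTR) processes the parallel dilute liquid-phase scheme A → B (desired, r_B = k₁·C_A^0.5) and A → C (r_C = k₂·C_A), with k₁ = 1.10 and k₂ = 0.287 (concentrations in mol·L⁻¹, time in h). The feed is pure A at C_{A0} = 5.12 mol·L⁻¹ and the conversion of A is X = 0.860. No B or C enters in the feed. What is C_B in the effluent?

3.61 mol·L⁻¹

Exit C_A = C_{A0}(1−X) = 5.12×0.140 = 0.7168 mol·L⁻¹.
A CSTR operates uniformly at the exit composition, giving r_B = 0.9313 and r_C = 0.2057 (each k·C_A^n at C_A = 0.7168).
Fraction of consumed A going to B: r_B/(r_B+r_C) = 0.8191.
C_B = 0.8191·C_{A0}·X = 0.8191×5.12×0.860 = 3.61 mol·L⁻¹.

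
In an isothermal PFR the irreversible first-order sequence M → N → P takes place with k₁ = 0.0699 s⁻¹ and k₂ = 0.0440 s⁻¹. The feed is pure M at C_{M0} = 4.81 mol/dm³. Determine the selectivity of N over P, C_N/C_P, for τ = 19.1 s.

1.61

For first-order series with pure M initially, C_N(τ) = k₁C_{M0}/(k₂−k₁)·(e^(−k₁τ) − e^(−k₂τ)).
e^(−k₁τ) = e^(−0.0699×19.1) = e^(−1.335) = 0.2631; e^(−k₂τ) = e^(−0.8404) = 0.4315.
C_N = 0.0699×4.81/(0.0440−0.0699) × (0.2631−0.4315) = (-12.98)×(-0.1684) = 2.186 mol/dm³.
C_M = C_{M0}e^(−k₁τ) = 1.266 mol/dm³, so C_P = C_{M0}−C_M−C_N = 1.358 mol/dm³; C_N/C_P = 1.61.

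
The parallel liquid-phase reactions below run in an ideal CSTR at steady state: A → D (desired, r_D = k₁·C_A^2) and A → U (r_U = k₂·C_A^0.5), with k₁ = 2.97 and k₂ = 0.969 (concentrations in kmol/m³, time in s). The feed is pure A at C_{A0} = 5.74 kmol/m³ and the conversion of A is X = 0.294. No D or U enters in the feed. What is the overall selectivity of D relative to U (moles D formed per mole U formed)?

Exit C_A = C_{A0}(1−X) = 5.74×0.706 = 4.052 kmol/m³.
A CSTR operates uniformly at the exit composition, giving r_D = 48.77 and r_U = 1.951 (each k·C_A^n at C_A = 4.052).
Overall selectivity = C_D/C_U = r_Dτ/(r_Uτ) = r_D/r_U = 25.0.

25.0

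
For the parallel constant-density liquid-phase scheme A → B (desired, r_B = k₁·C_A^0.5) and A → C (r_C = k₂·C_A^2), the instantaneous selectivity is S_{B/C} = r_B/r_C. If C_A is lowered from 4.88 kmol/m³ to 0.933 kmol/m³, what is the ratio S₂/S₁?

S_{B/C} = (k₁/k₂)·C_A^-1.5, so S₂/S₁ = (C_{A,2}/C_{A,1})^-1.5.
= (0.933/4.88)^(-1.5) = (0.1912)^(-1.5) = 12.0.

12.0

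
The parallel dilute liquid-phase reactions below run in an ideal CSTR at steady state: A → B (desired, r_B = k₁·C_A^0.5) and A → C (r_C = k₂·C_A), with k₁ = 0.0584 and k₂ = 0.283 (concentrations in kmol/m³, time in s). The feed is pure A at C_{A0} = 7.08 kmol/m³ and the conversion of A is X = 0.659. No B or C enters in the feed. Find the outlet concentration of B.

Exit C_A = C_{A0}(1−X) = 7.08×0.341 = 2.414 kmol/m³.
In a CSTR the entire volume is at exit conditions, so r_B = 0.0584×2.414^0.5 = 0.09074 and r_C = 0.283×2.414 = 0.6832.
Fraction of consumed A going to B: r_B/(r_B+r_C) = 0.1172.
C_B = 0.1172·C_{A0}·X = 0.1172×7.08×0.659 = 0.547 kmol/m³.

0.547 kmol/m³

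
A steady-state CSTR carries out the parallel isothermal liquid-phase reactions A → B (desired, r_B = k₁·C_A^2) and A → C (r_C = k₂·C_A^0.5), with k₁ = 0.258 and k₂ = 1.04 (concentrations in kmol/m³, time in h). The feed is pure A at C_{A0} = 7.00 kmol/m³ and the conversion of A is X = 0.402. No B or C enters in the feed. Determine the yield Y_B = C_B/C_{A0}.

Exit C_A = C_{A0}(1−X) = 7.00×0.598 = 4.186 kmol/m³.
A CSTR operates uniformly at the exit composition, giving r_B = 4.521 and r_C = 2.128 (each k·C_A^n at C_A = 4.186).
Fraction of consumed A going to B: r_B/(r_B+r_C) = 0.6800.
C_B = 0.6800·C_{A0}·X = 0.6800×7.00×0.402 = 1.91 kmol/m³; Y_B = C_B/C_{A0} = 0.273.

0.273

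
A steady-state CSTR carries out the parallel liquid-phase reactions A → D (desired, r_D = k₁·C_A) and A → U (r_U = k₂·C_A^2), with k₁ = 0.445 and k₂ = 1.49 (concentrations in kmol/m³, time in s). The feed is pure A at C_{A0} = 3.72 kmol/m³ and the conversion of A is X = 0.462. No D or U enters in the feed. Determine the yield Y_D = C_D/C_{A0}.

0.0600

Exit C_A = C_{A0}(1−X) = 3.72×0.538 = 2.001 kmol/m³.
In a CSTR the entire volume is at exit conditions, so r_D = 0.445×2.001 = 0.8906 and r_U = 1.49×2.001^2 = 5.968.
Fraction of consumed A going to D: r_D/(r_D+r_U) = 0.1299.
C_D = 0.1299·C_{A0}·X = 0.1299×3.72×0.462 = 0.223 kmol/m³; Y_D = C_D/C_{A0} = 0.0600.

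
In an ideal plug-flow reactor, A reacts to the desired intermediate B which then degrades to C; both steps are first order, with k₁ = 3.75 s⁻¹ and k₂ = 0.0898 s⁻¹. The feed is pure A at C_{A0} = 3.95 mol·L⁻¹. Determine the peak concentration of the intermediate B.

3.60 mol·L⁻¹

At the optimum, C_{B,max}/C_{A0} = (k₁/k₂)^[k₂/(k₂−k₁)].
= (3.75/0.0898)^(0.0898/(0.0898−3.75)) = (41.76)^(-0.02453) = 0.9125.
C_{B,max} = 0.9125×3.95 = 3.60 mol·L⁻¹.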